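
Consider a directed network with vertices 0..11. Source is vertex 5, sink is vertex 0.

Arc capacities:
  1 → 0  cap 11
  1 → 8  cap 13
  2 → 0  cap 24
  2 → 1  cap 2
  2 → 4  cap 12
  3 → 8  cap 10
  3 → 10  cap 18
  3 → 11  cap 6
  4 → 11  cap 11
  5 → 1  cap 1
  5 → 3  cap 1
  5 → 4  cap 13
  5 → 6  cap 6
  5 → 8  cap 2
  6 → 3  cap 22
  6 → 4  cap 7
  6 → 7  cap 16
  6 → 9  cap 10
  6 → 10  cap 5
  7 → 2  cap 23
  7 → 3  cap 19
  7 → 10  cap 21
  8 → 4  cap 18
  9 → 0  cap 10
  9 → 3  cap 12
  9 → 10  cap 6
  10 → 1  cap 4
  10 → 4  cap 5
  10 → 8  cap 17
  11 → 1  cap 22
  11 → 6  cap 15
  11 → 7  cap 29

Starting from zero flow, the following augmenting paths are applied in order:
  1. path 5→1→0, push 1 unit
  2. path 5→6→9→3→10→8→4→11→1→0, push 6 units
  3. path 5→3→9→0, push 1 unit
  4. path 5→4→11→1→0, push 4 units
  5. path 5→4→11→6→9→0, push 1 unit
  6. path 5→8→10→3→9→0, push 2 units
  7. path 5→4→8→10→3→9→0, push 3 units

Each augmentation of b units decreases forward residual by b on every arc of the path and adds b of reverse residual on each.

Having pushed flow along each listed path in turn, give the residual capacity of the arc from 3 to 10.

Residual capacity of (3,10): 17

after path 1 (5→1→0, push 1): res(3,10)=18
after path 2 (5→6→9→3→10→8→4→11→1→0, push 6): res(3,10)=12
after path 3 (5→3→9→0, push 1): res(3,10)=12
after path 4 (5→4→11→1→0, push 4): res(3,10)=12
after path 5 (5→4→11→6→9→0, push 1): res(3,10)=12
after path 6 (5→8→10→3→9→0, push 2): res(3,10)=14
after path 7 (5→4→8→10→3→9→0, push 3): res(3,10)=17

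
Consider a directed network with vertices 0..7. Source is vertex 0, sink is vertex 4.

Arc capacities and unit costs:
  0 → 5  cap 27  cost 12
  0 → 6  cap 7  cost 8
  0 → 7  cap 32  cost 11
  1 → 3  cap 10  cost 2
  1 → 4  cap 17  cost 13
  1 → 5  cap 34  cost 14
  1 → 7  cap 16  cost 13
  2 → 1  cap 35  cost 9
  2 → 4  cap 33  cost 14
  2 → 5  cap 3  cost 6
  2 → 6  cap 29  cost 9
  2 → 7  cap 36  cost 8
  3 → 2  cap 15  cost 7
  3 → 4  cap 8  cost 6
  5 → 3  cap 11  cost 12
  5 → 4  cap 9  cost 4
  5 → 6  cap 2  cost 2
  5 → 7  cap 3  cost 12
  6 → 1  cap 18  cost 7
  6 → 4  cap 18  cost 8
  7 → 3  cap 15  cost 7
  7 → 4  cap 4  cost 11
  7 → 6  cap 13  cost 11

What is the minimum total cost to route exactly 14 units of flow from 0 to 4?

shortest-cost path #1: 0→5→4 push 9 @ unit cost 16 (adds 144)
shortest-cost path #2: 0→6→4 push 5 @ unit cost 16 (adds 80)
total cost = 224

Minimum cost for 14 units: 224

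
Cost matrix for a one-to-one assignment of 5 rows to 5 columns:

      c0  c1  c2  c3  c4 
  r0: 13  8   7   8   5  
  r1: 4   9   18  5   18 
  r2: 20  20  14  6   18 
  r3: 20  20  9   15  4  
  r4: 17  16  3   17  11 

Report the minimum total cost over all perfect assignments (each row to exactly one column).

optimal assignment: row0→col1 (cost 8), row1→col0 (cost 4), row2→col3 (cost 6), row3→col4 (cost 4), row4→col2 (cost 3)
total = 8 + 4 + 6 + 4 + 3 = 25

Minimum assignment cost: 25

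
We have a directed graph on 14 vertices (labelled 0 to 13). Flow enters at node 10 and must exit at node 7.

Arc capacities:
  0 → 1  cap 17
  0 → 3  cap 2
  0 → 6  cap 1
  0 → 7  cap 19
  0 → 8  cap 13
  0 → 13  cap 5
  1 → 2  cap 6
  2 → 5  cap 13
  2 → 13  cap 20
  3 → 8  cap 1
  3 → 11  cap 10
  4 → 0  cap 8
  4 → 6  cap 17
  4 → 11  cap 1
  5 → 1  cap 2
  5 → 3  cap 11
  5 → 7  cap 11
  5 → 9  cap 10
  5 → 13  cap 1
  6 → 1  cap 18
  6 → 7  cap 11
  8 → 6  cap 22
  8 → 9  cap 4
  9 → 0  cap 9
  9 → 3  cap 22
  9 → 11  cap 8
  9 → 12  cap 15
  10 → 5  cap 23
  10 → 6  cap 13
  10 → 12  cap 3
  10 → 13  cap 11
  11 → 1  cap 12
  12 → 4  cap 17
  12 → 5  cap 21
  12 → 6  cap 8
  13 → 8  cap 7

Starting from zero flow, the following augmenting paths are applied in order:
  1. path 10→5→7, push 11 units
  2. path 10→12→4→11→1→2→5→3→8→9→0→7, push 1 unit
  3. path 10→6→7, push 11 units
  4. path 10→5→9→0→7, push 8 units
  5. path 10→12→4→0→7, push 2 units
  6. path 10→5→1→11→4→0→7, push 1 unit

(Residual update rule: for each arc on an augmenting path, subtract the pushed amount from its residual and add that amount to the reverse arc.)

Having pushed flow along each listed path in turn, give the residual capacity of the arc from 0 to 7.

Residual capacity of (0,7): 7

after path 1 (10→5→7, push 11): res(0,7)=19
after path 2 (10→12→4→11→1→2→5→3→8→9→0→7, push 1): res(0,7)=18
after path 3 (10→6→7, push 11): res(0,7)=18
after path 4 (10→5→9→0→7, push 8): res(0,7)=10
after path 5 (10→12→4→0→7, push 2): res(0,7)=8
after path 6 (10→5→1→11→4→0→7, push 1): res(0,7)=7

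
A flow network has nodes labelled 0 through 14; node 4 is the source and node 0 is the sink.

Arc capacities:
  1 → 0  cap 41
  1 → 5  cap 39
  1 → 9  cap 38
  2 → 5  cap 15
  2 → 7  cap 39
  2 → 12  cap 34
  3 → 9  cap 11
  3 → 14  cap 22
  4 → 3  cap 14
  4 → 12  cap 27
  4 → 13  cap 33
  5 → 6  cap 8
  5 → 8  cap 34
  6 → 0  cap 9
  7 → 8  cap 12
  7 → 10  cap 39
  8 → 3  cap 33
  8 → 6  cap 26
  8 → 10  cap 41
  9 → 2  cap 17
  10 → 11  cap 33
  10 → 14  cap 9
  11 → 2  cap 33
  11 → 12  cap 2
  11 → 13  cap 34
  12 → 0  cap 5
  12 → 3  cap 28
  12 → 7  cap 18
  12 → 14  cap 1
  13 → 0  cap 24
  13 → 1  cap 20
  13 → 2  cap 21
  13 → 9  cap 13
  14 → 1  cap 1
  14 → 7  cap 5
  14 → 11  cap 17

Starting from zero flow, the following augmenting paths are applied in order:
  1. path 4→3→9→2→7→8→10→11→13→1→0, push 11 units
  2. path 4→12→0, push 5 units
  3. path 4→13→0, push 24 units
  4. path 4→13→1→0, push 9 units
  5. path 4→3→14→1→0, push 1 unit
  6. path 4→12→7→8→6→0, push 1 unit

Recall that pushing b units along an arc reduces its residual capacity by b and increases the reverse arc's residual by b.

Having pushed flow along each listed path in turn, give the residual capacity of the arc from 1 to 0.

Residual capacity of (1,0): 20

after path 1 (4→3→9→2→7→8→10→11→13→1→0, push 11): res(1,0)=30
after path 2 (4→12→0, push 5): res(1,0)=30
after path 3 (4→13→0, push 24): res(1,0)=30
after path 4 (4→13→1→0, push 9): res(1,0)=21
after path 5 (4→3→14→1→0, push 1): res(1,0)=20
after path 6 (4→12→7→8→6→0, push 1): res(1,0)=20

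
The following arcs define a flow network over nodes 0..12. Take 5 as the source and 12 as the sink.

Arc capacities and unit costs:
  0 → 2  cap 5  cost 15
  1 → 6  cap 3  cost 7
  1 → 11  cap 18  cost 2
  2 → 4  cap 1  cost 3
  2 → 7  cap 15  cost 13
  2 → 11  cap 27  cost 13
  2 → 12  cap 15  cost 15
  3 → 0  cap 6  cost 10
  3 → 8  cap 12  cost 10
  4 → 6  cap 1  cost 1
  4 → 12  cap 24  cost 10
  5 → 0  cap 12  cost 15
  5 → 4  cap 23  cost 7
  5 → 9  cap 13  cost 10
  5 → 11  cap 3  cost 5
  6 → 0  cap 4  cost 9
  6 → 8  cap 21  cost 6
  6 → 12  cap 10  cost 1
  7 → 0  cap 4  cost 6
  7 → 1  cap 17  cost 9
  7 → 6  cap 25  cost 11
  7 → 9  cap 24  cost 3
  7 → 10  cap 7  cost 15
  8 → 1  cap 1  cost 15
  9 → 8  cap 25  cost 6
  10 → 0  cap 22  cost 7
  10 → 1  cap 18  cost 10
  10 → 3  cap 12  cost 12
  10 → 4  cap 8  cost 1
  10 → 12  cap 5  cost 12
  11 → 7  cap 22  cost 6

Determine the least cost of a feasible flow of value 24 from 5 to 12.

shortest-cost path #1: 5→4→6→12 push 1 @ unit cost 9 (adds 9)
shortest-cost path #2: 5→4→12 push 22 @ unit cost 17 (adds 374)
shortest-cost path #3: 5→11→7→6→12 push 1 @ unit cost 23 (adds 23)
total cost = 406

Minimum cost for 24 units: 406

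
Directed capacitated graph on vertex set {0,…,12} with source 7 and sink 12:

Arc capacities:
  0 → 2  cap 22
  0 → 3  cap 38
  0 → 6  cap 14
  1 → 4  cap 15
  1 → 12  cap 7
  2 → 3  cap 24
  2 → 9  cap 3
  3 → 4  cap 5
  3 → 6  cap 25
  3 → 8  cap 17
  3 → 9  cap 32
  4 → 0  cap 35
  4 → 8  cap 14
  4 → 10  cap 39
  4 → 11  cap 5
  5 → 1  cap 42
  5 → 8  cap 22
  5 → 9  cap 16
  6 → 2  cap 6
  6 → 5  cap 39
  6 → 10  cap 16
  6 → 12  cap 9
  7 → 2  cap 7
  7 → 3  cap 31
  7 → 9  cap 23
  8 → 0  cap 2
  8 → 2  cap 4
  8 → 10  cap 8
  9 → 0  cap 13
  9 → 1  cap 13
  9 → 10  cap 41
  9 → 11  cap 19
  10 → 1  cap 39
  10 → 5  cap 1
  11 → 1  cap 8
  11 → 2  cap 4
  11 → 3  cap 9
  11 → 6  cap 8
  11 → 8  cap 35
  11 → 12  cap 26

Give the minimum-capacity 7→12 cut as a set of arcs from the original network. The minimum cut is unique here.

Min-cut arcs: {(1,12), (4,11), (6,12), (9,11)} (total capacity 40)

augment #1: 7→3→6→12 push 9
augment #2: 7→9→1→12 push 7
augment #3: 7→9→11→12 push 16
augment #4: 7→2→9→11→12 push 3
augment #5: 7→3→4→11→12 push 5
max flow = 40; residual-reachable set from 7 gives S-side
cut edges (S→T): {(1,12), (4,11), (6,12), (9,11)} total cap 40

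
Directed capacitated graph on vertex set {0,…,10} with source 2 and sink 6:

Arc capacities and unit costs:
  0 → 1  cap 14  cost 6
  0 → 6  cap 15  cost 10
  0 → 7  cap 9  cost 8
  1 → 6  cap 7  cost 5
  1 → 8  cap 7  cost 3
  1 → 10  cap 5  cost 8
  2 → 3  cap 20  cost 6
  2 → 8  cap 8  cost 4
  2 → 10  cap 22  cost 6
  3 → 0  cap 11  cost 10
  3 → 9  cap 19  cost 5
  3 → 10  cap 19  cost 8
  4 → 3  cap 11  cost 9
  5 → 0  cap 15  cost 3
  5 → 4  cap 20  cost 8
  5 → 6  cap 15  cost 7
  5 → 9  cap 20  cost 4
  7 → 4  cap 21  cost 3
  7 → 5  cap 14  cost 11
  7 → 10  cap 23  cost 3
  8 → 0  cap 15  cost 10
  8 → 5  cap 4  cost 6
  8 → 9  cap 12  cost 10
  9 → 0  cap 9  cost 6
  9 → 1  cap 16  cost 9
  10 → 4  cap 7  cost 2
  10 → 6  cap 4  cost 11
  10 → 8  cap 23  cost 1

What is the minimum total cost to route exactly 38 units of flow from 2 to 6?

shortest-cost path #1: 2→10→6 push 4 @ unit cost 17 (adds 68)
shortest-cost path #2: 2→8→5→6 push 4 @ unit cost 17 (adds 68)
shortest-cost path #3: 2→8→0→6 push 4 @ unit cost 24 (adds 96)
shortest-cost path #4: 2→3→9→1→6 push 7 @ unit cost 25 (adds 175)
shortest-cost path #5: 2→3→0→6 push 11 @ unit cost 26 (adds 286)
shortest-cost path #6: 2→3→9→0→7→5→6 push 2 @ unit cost 43 (adds 86)
shortest-cost path #7: 2→10→8→0→7→5→6 push 6 @ unit cost 43 (adds 258)
total cost = 1037

Minimum cost for 38 units: 1037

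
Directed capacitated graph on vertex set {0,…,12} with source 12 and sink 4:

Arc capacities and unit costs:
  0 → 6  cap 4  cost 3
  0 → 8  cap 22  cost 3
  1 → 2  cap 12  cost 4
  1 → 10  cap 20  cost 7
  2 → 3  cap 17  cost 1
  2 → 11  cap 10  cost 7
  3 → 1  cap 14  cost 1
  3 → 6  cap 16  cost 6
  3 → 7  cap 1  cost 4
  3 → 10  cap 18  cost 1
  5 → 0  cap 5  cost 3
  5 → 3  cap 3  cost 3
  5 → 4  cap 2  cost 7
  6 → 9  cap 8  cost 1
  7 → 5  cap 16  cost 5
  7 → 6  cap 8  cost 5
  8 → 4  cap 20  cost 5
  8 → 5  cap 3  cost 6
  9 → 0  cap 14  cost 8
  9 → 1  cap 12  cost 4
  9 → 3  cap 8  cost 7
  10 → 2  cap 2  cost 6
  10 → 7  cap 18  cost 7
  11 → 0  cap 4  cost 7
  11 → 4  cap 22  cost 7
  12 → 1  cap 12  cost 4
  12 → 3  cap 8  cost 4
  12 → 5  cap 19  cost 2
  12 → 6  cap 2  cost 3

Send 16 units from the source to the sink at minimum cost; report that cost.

shortest-cost path #1: 12→5→4 push 2 @ unit cost 9 (adds 18)
shortest-cost path #2: 12→5→0→8→4 push 5 @ unit cost 13 (adds 65)
shortest-cost path #3: 12→6→9→0→8→4 push 2 @ unit cost 20 (adds 40)
shortest-cost path #4: 12→1→2→11→4 push 7 @ unit cost 22 (adds 154)
total cost = 277

Minimum cost for 16 units: 277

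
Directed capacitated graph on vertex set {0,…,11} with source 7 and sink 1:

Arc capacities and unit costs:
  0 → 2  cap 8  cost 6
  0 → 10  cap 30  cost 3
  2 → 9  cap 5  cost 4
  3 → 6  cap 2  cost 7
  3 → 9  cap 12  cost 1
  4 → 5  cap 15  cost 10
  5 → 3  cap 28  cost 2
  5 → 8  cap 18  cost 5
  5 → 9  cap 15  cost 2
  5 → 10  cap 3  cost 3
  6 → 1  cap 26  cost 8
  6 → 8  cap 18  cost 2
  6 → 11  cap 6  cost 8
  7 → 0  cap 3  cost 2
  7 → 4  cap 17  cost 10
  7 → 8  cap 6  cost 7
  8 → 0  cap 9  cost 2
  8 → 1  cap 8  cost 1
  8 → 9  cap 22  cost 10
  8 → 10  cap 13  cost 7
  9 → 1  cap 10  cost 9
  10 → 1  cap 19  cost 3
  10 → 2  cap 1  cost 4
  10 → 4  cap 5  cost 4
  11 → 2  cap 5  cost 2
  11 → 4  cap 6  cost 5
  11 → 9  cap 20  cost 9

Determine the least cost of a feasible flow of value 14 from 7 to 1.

Minimum cost for 14 units: 202

shortest-cost path #1: 7→8→1 push 6 @ unit cost 8 (adds 48)
shortest-cost path #2: 7→0→10→1 push 3 @ unit cost 8 (adds 24)
shortest-cost path #3: 7→4→5→8→1 push 2 @ unit cost 26 (adds 52)
shortest-cost path #4: 7→4→5→10→1 push 3 @ unit cost 26 (adds 78)
total cost = 202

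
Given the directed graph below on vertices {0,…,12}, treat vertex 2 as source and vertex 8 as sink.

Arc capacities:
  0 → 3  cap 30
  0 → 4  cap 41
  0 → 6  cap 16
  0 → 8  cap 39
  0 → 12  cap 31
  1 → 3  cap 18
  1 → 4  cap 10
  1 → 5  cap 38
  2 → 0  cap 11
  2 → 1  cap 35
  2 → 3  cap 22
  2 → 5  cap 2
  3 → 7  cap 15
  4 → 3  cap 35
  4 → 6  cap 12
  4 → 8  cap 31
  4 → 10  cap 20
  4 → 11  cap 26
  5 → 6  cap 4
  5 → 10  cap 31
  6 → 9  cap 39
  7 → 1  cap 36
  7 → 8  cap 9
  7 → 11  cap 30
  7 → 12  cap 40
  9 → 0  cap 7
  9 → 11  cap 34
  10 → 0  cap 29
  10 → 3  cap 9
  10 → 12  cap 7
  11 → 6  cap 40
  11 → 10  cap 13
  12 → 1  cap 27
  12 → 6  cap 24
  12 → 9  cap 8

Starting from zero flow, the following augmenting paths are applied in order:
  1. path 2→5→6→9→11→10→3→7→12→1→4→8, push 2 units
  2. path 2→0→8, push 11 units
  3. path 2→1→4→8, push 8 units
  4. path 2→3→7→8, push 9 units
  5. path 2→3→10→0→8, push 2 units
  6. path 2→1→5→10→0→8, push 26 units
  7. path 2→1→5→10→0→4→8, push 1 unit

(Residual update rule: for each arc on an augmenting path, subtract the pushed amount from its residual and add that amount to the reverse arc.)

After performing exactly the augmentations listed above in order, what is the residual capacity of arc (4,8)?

after path 1 (2→5→6→9→11→10→3→7→12→1→4→8, push 2): res(4,8)=29
after path 2 (2→0→8, push 11): res(4,8)=29
after path 3 (2→1→4→8, push 8): res(4,8)=21
after path 4 (2→3→7→8, push 9): res(4,8)=21
after path 5 (2→3→10→0→8, push 2): res(4,8)=21
after path 6 (2→1→5→10→0→8, push 26): res(4,8)=21
after path 7 (2→1→5→10→0→4→8, push 1): res(4,8)=20

Residual capacity of (4,8): 20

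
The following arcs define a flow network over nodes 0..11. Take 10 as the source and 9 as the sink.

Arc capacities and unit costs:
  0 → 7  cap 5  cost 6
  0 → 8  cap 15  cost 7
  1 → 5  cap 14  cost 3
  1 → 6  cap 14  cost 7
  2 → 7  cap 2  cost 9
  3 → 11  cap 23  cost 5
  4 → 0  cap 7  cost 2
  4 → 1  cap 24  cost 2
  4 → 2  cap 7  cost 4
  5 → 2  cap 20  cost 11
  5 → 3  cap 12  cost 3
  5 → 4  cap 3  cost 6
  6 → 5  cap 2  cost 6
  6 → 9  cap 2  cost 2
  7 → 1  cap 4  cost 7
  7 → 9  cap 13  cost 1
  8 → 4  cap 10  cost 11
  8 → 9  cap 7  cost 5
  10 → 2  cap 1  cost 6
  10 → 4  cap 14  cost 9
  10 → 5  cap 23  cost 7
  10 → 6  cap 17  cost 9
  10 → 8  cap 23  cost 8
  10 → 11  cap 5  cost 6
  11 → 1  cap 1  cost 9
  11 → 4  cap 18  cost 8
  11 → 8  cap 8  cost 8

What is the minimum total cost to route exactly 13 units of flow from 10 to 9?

Minimum cost for 13 units: 183

shortest-cost path #1: 10→6→9 push 2 @ unit cost 11 (adds 22)
shortest-cost path #2: 10→8→9 push 7 @ unit cost 13 (adds 91)
shortest-cost path #3: 10→2→7→9 push 1 @ unit cost 16 (adds 16)
shortest-cost path #4: 10→4→0→7→9 push 3 @ unit cost 18 (adds 54)
total cost = 183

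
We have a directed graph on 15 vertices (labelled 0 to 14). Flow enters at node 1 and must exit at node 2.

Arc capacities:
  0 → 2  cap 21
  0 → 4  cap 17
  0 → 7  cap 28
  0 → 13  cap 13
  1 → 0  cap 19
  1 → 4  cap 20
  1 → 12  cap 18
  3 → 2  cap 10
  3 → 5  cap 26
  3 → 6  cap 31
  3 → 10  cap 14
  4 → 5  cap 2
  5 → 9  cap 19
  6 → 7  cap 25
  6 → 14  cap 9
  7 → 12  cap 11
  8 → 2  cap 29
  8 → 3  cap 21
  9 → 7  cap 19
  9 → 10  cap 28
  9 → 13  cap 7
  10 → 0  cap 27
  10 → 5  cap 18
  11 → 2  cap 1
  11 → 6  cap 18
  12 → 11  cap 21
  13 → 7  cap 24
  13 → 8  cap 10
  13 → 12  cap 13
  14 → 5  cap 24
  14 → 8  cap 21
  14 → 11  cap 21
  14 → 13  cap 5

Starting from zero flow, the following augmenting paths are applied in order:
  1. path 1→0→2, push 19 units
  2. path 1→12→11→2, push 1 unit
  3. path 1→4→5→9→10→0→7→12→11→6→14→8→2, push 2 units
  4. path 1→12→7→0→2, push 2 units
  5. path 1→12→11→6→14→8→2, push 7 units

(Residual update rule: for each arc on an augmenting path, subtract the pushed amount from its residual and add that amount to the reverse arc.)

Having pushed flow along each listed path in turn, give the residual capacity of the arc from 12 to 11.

Residual capacity of (12,11): 11

after path 1 (1→0→2, push 19): res(12,11)=21
after path 2 (1→12→11→2, push 1): res(12,11)=20
after path 3 (1→4→5→9→10→0→7→12→11→6→14→8→2, push 2): res(12,11)=18
after path 4 (1→12→7→0→2, push 2): res(12,11)=18
after path 5 (1→12→11→6→14→8→2, push 7): res(12,11)=11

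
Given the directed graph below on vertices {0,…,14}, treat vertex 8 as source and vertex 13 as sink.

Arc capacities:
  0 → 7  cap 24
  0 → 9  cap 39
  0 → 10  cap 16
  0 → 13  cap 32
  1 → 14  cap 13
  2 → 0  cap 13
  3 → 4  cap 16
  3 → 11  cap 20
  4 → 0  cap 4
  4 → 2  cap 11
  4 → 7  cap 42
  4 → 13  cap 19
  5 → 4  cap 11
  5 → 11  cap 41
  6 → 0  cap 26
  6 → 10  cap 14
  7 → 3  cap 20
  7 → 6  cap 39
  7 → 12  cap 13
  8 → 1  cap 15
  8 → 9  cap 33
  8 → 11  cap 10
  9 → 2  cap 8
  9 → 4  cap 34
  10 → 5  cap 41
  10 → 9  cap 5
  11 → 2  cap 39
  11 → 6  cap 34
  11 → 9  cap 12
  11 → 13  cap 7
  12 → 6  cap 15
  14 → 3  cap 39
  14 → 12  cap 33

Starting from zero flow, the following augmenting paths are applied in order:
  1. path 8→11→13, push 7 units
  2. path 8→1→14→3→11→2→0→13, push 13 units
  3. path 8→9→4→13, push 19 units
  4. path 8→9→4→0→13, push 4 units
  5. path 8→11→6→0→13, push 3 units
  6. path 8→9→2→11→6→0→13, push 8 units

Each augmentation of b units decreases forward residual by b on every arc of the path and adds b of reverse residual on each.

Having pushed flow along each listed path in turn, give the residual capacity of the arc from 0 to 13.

Residual capacity of (0,13): 4

after path 1 (8→11→13, push 7): res(0,13)=32
after path 2 (8→1→14→3→11→2→0→13, push 13): res(0,13)=19
after path 3 (8→9→4→13, push 19): res(0,13)=19
after path 4 (8→9→4→0→13, push 4): res(0,13)=15
after path 5 (8→11→6→0→13, push 3): res(0,13)=12
after path 6 (8→9→2→11→6→0→13, push 8): res(0,13)=4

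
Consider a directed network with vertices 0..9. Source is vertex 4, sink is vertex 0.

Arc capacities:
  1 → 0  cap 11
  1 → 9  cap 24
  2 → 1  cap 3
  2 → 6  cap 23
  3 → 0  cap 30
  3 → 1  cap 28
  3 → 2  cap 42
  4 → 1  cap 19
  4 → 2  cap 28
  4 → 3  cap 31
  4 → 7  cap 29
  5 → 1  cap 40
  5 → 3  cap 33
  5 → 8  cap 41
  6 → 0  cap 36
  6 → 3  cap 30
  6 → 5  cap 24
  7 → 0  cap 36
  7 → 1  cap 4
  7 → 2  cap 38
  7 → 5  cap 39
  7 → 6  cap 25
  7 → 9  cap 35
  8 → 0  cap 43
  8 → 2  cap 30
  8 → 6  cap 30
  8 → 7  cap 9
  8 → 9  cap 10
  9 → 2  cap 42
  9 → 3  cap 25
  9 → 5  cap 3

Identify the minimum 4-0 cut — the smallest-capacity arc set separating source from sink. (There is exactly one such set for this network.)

augment #1: 4→1→0 push 11
augment #2: 4→3→0 push 30
augment #3: 4→7→0 push 29
augment #4: 4→2→6→0 push 23
augment #5: 4→1→9→5→8→0 push 3
max flow = 96; residual-reachable set from 4 gives S-side
cut edges (S→T): {(1,0), (2,6), (3,0), (4,7), (9,5)} total cap 96

Min-cut arcs: {(1,0), (2,6), (3,0), (4,7), (9,5)} (total capacity 96)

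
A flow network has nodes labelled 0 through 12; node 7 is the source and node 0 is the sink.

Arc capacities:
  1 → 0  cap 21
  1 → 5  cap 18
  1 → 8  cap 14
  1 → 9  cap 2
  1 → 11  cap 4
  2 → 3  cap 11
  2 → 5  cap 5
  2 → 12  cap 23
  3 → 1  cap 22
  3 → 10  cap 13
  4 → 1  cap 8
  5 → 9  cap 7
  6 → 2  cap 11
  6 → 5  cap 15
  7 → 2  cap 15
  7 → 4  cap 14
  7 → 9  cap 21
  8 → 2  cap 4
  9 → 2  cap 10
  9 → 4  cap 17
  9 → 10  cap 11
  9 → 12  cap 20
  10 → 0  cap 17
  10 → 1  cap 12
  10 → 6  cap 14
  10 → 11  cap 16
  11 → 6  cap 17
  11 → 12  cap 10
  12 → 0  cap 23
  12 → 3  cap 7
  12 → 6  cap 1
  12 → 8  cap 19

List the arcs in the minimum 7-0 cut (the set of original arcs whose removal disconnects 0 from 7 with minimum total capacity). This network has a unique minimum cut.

Min-cut arcs: {(4,1), (7,2), (7,9)} (total capacity 44)

augment #1: 7→2→12→0 push 15
augment #2: 7→4→1→0 push 8
augment #3: 7→9→10→0 push 11
augment #4: 7→9→12→0 push 8
augment #5: 7→9→2→3→1→0 push 2
max flow = 44; residual-reachable set from 7 gives S-side
cut edges (S→T): {(4,1), (7,2), (7,9)} total cap 44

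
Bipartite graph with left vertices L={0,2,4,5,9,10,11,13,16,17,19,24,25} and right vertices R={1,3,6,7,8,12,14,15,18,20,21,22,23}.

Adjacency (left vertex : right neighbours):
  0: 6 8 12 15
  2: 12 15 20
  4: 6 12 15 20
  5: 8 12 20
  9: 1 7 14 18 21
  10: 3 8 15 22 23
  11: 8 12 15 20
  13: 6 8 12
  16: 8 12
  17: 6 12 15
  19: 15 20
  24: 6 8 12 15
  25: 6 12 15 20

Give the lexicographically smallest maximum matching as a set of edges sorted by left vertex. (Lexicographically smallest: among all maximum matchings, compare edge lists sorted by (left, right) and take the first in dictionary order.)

|M| = 7 (so the lex-smallest maximum matching has 7 edges)
process left vertices in ascending order; for each, take the smallest-labelled available neighbour that still permits 7 edges overall, or leave it unmatched if none does
lex-smallest matching: {0-6, 2-12, 4-15, 5-8, 9-1, 10-3, 11-20}

Lex-smallest maximum matching: {(0,6), (2,12), (4,15), (5,8), (9,1), (10,3), (11,20)}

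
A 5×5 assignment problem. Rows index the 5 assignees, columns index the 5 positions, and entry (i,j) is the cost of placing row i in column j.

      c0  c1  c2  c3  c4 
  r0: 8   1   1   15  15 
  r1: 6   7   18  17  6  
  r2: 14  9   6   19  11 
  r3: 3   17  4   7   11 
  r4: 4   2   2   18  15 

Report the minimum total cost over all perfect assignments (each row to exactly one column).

Minimum assignment cost: 24

optimal assignment: row0→col1 (cost 1), row1→col4 (cost 6), row2→col2 (cost 6), row3→col3 (cost 7), row4→col0 (cost 4)
total = 1 + 6 + 6 + 7 + 4 = 24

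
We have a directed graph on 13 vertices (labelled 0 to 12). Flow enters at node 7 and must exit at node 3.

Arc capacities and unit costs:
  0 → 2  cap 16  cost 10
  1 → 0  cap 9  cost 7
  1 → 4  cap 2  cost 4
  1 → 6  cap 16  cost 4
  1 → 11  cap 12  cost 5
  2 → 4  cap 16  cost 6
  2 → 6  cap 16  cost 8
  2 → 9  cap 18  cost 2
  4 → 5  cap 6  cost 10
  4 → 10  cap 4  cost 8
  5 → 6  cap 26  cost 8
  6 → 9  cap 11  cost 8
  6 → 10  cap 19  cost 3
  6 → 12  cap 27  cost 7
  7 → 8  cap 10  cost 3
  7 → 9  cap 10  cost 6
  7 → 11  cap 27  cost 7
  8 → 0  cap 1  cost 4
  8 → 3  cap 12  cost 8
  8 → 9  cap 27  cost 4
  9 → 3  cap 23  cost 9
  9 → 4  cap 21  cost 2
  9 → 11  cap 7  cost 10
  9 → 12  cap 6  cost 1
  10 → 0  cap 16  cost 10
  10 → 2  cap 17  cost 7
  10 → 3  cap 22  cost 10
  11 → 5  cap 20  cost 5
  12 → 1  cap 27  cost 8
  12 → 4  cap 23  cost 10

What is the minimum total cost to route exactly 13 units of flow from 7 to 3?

shortest-cost path #1: 7→8→3 push 10 @ unit cost 11 (adds 110)
shortest-cost path #2: 7→9→3 push 3 @ unit cost 15 (adds 45)
total cost = 155

Minimum cost for 13 units: 155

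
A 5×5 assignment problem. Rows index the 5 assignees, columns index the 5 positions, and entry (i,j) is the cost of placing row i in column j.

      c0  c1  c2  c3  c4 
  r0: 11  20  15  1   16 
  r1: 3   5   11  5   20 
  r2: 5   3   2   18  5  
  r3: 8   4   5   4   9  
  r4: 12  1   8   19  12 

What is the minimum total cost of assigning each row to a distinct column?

optimal assignment: row0→col3 (cost 1), row1→col0 (cost 3), row2→col4 (cost 5), row3→col2 (cost 5), row4→col1 (cost 1)
total = 1 + 3 + 5 + 5 + 1 = 15

Minimum assignment cost: 15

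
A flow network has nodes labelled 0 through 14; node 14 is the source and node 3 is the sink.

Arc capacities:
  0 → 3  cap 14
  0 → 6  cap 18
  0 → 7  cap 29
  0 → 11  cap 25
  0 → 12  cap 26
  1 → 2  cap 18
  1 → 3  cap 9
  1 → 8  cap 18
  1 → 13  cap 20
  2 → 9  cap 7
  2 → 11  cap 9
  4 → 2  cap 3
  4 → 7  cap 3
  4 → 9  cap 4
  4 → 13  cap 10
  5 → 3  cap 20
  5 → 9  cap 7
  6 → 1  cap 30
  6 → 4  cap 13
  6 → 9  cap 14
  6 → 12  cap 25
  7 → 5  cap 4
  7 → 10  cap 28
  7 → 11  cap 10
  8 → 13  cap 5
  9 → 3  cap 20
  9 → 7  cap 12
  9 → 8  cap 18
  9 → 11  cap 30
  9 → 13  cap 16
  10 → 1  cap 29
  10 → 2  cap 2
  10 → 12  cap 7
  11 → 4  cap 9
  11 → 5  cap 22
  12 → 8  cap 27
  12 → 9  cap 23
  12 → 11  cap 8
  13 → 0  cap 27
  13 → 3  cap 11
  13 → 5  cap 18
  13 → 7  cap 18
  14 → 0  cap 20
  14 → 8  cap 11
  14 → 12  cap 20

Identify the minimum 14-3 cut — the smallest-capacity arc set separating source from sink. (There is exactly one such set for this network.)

Min-cut arcs: {(8,13), (14,0), (14,12)} (total capacity 45)

augment #1: 14→0→3 push 14
augment #2: 14→8→13→3 push 5
augment #3: 14→12→9→3 push 20
augment #4: 14→0→6→1→3 push 6
max flow = 45; residual-reachable set from 14 gives S-side
cut edges (S→T): {(8,13), (14,0), (14,12)} total cap 45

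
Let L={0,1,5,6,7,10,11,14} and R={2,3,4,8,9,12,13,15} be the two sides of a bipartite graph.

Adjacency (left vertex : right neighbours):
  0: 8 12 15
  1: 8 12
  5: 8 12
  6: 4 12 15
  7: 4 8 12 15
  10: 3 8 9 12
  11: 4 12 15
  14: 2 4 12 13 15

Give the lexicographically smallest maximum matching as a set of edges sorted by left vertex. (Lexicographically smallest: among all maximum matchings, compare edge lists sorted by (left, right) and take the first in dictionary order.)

Lex-smallest maximum matching: {(0,8), (1,12), (6,4), (7,15), (10,3), (14,2)}

|M| = 6 (so the lex-smallest maximum matching has 6 edges)
process left vertices in ascending order; for each, take the smallest-labelled available neighbour that still permits 6 edges overall, or leave it unmatched if none does
lex-smallest matching: {0-8, 1-12, 6-4, 7-15, 10-3, 14-2}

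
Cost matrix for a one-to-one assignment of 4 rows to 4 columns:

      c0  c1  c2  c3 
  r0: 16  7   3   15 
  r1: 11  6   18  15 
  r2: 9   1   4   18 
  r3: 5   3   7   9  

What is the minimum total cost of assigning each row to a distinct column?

Minimum assignment cost: 24

one of 2 optimal assignments: row0→col2 (cost 3), row1→col0 (cost 11), row2→col1 (cost 1), row3→col3 (cost 9)
total = 3 + 11 + 1 + 9 = 24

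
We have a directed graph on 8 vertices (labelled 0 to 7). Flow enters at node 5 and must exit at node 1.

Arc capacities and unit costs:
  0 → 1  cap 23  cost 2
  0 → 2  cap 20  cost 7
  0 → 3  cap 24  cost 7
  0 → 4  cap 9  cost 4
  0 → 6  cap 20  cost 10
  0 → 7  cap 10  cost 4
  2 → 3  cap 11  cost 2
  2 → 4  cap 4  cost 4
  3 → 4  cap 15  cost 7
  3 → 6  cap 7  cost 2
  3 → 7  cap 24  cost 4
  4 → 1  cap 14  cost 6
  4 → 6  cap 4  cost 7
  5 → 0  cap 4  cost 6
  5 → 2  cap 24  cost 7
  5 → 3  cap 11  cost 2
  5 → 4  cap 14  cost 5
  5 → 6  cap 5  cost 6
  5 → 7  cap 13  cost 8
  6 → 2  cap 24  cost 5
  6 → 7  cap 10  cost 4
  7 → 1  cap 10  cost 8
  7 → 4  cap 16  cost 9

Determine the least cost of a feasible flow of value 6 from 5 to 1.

Minimum cost for 6 units: 54

shortest-cost path #1: 5→0→1 push 4 @ unit cost 8 (adds 32)
shortest-cost path #2: 5→4→1 push 2 @ unit cost 11 (adds 22)
total cost = 54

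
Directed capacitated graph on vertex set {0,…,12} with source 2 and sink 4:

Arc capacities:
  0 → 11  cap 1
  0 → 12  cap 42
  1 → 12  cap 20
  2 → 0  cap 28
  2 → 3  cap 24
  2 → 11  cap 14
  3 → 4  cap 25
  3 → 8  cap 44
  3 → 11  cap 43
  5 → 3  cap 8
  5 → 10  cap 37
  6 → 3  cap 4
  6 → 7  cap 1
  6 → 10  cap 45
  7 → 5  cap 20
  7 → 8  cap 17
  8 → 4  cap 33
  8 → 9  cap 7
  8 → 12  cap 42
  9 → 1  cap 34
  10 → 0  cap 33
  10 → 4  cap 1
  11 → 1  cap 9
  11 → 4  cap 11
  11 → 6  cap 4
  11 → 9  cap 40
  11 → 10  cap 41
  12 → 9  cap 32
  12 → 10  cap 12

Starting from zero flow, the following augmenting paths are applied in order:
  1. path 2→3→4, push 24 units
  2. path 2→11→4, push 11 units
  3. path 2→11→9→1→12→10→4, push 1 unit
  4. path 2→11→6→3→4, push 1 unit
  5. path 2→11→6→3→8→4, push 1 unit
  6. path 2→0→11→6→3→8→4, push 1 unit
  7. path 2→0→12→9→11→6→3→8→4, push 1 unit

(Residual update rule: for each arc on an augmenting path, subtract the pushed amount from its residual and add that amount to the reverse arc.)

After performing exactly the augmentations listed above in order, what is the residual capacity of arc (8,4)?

Residual capacity of (8,4): 30

after path 1 (2→3→4, push 24): res(8,4)=33
after path 2 (2→11→4, push 11): res(8,4)=33
after path 3 (2→11→9→1→12→10→4, push 1): res(8,4)=33
after path 4 (2→11→6→3→4, push 1): res(8,4)=33
after path 5 (2→11→6→3→8→4, push 1): res(8,4)=32
after path 6 (2→0→11→6→3→8→4, push 1): res(8,4)=31
after path 7 (2→0→12→9→11→6→3→8→4, push 1): res(8,4)=30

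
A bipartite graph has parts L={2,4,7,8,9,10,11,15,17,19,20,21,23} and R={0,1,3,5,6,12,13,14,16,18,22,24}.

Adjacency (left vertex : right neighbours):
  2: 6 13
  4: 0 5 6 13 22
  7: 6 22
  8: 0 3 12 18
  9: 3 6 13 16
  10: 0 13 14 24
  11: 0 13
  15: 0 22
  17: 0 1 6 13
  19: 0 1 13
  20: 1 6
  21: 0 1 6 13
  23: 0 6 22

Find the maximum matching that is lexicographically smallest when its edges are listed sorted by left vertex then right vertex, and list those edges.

Lex-smallest maximum matching: {(2,6), (4,5), (7,22), (8,3), (9,16), (10,14), (11,0), (17,1), (19,13)}

|M| = 9 (so the lex-smallest maximum matching has 9 edges)
process left vertices in ascending order; for each, take the smallest-labelled available neighbour that still permits 9 edges overall, or leave it unmatched if none does
lex-smallest matching: {2-6, 4-5, 7-22, 8-3, 9-16, 10-14, 11-0, 17-1, 19-13}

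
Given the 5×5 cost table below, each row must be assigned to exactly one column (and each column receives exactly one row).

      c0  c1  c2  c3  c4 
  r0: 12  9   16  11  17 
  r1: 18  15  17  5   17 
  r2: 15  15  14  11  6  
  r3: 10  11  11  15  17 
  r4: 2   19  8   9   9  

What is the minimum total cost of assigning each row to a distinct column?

optimal assignment: row0→col1 (cost 9), row1→col3 (cost 5), row2→col4 (cost 6), row3→col2 (cost 11), row4→col0 (cost 2)
total = 9 + 5 + 6 + 11 + 2 = 33

Minimum assignment cost: 33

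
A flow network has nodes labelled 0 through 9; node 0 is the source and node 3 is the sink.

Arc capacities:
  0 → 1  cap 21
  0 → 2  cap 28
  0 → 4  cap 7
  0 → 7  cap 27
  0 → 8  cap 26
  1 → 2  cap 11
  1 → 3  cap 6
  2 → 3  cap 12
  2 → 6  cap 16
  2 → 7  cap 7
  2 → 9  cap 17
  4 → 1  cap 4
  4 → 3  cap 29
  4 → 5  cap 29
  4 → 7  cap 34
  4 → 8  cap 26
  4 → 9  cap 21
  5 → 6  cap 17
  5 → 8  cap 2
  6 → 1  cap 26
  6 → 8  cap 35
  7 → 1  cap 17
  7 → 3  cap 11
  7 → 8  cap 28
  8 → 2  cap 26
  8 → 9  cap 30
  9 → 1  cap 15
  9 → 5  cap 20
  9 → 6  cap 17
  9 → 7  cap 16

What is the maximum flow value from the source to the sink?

augment #1: 0→1→3 bottleneck 6, total now 6
augment #2: 0→2→3 bottleneck 12, total now 18
augment #3: 0→4→3 bottleneck 7, total now 25
augment #4: 0→7→3 bottleneck 11, total now 36

Maximum flow value: 36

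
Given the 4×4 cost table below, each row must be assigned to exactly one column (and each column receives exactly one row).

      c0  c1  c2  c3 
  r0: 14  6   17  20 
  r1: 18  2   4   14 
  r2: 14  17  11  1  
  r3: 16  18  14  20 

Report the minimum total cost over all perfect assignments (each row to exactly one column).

optimal assignment: row0→col1 (cost 6), row1→col2 (cost 4), row2→col3 (cost 1), row3→col0 (cost 16)
total = 6 + 4 + 1 + 16 = 27

Minimum assignment cost: 27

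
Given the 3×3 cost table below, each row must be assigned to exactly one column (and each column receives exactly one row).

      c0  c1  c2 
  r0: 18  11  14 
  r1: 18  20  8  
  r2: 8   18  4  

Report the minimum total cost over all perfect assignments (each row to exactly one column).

Minimum assignment cost: 27

optimal assignment: row0→col1 (cost 11), row1→col2 (cost 8), row2→col0 (cost 8)
total = 11 + 8 + 8 = 27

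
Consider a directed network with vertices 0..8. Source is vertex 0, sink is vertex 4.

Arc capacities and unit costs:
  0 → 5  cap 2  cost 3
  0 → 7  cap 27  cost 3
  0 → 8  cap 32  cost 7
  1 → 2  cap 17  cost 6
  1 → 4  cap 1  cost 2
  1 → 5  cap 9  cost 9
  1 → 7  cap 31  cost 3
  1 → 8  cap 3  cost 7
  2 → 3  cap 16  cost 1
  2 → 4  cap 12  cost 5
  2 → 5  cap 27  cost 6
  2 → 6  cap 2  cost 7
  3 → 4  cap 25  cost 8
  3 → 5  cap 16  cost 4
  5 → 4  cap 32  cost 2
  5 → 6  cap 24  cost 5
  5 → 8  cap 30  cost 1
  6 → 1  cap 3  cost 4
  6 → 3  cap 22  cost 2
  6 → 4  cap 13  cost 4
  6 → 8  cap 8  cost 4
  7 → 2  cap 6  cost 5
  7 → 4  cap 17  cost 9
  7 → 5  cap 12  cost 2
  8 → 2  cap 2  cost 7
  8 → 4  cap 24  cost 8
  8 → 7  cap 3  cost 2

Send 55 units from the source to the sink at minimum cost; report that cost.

shortest-cost path #1: 0→5→4 push 2 @ unit cost 5 (adds 10)
shortest-cost path #2: 0→7→5→4 push 12 @ unit cost 7 (adds 84)
shortest-cost path #3: 0→7→4 push 15 @ unit cost 12 (adds 180)
shortest-cost path #4: 0→8→4 push 24 @ unit cost 15 (adds 360)
shortest-cost path #5: 0→8→7→4 push 2 @ unit cost 18 (adds 36)
total cost = 670

Minimum cost for 55 units: 670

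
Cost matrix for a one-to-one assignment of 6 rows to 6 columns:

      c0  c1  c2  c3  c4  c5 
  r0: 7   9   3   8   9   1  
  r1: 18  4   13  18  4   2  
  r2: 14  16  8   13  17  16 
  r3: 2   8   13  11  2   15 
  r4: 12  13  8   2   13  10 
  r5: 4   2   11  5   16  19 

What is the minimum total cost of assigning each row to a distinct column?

optimal assignment: row0→col5 (cost 1), row1→col4 (cost 4), row2→col2 (cost 8), row3→col0 (cost 2), row4→col3 (cost 2), row5→col1 (cost 2)
total = 1 + 4 + 8 + 2 + 2 + 2 = 19

Minimum assignment cost: 19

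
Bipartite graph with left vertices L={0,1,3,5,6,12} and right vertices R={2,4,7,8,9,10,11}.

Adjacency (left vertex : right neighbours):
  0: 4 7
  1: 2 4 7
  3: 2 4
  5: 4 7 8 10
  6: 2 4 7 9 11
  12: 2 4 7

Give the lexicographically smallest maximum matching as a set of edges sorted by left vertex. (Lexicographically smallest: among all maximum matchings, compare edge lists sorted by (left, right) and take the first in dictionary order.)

Lex-smallest maximum matching: {(0,4), (1,2), (5,8), (6,9), (12,7)}

|M| = 5 (so the lex-smallest maximum matching has 5 edges)
process left vertices in ascending order; for each, take the smallest-labelled available neighbour that still permits 5 edges overall, or leave it unmatched if none does
lex-smallest matching: {0-4, 1-2, 5-8, 6-9, 12-7}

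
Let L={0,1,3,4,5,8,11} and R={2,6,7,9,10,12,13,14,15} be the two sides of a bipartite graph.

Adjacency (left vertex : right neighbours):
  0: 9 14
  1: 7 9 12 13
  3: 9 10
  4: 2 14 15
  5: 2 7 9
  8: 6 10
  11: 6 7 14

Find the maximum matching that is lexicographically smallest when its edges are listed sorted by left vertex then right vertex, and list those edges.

Lex-smallest maximum matching: {(0,9), (1,7), (3,10), (4,15), (5,2), (8,6), (11,14)}

|M| = 7 (so the lex-smallest maximum matching has 7 edges)
process left vertices in ascending order; for each, take the smallest-labelled available neighbour that still permits 7 edges overall, or leave it unmatched if none does
lex-smallest matching: {0-9, 1-7, 3-10, 4-15, 5-2, 8-6, 11-14}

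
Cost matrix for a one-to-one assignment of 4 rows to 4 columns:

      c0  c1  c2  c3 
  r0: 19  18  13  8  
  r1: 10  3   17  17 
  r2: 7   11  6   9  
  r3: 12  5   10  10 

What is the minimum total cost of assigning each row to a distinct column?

Minimum assignment cost: 28

optimal assignment: row0→col3 (cost 8), row1→col1 (cost 3), row2→col0 (cost 7), row3→col2 (cost 10)
total = 8 + 3 + 7 + 10 = 28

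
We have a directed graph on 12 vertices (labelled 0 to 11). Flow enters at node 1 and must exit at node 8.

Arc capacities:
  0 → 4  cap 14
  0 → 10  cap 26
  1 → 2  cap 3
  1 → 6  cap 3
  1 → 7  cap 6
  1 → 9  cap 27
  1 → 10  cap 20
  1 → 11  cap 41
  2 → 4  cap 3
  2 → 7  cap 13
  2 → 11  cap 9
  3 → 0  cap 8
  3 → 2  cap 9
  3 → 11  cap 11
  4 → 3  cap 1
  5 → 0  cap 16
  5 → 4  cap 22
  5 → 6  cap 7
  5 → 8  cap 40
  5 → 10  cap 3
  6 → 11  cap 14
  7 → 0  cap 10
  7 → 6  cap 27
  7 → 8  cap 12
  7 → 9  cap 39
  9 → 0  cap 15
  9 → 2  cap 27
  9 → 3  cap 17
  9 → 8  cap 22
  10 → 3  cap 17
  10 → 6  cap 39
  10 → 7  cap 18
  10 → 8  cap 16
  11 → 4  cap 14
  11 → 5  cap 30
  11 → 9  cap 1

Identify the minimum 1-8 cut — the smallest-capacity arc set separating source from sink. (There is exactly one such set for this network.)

augment #1: 1→7→8 push 6
augment #2: 1→9→8 push 22
augment #3: 1→10→8 push 16
augment #4: 1→2→7→8 push 3
augment #5: 1→10→7→8 push 3
augment #6: 1→11→5→8 push 30
max flow = 80; residual-reachable set from 1 gives S-side
cut edges (S→T): {(7,8), (9,8), (10,8), (11,5)} total cap 80

Min-cut arcs: {(7,8), (9,8), (10,8), (11,5)} (total capacity 80)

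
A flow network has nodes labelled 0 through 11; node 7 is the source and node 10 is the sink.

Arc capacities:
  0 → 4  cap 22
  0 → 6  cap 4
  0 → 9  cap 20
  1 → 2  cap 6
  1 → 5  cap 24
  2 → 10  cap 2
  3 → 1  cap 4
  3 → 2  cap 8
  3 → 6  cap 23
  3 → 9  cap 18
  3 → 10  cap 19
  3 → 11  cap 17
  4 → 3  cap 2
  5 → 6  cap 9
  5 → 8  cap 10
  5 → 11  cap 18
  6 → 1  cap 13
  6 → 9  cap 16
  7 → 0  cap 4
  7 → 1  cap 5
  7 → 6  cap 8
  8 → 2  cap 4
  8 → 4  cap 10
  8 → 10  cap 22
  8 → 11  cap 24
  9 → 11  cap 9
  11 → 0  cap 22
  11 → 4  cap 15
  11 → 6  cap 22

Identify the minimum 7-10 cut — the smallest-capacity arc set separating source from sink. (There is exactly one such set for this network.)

Min-cut arcs: {(2,10), (4,3), (5,8)} (total capacity 14)

augment #1: 7→1→2→10 push 2
augment #2: 7→0→4→3→10 push 2
augment #3: 7→1→5→8→10 push 3
augment #4: 7→6→1→5→8→10 push 7
max flow = 14; residual-reachable set from 7 gives S-side
cut edges (S→T): {(2,10), (4,3), (5,8)} total cap 14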